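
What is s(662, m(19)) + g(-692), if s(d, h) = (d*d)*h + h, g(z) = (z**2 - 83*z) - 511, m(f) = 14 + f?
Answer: 14997874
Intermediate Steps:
g(z) = -511 + z**2 - 83*z
s(d, h) = h + h*d**2 (s(d, h) = d**2*h + h = h*d**2 + h = h + h*d**2)
s(662, m(19)) + g(-692) = (14 + 19)*(1 + 662**2) + (-511 + (-692)**2 - 83*(-692)) = 33*(1 + 438244) + (-511 + 478864 + 57436) = 33*438245 + 535789 = 14462085 + 535789 = 14997874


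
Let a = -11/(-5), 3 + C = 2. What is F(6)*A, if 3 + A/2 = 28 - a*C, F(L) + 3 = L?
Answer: 816/5 ≈ 163.20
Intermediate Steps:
C = -1 (C = -3 + 2 = -1)
a = 11/5 (a = -11*(-⅕) = 11/5 ≈ 2.2000)
F(L) = -3 + L
A = 272/5 (A = -6 + 2*(28 - 11*(-1)/5) = -6 + 2*(28 - 1*(-11/5)) = -6 + 2*(28 + 11/5) = -6 + 2*(151/5) = -6 + 302/5 = 272/5 ≈ 54.400)
F(6)*A = (-3 + 6)*(272/5) = 3*(272/5) = 816/5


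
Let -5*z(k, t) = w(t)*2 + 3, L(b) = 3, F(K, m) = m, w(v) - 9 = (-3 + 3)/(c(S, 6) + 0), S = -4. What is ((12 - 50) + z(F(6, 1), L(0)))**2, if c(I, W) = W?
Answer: 44521/25 ≈ 1780.8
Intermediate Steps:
w(v) = 9 (w(v) = 9 + (-3 + 3)/(6 + 0) = 9 + 0/6 = 9 + 0*(1/6) = 9 + 0 = 9)
z(k, t) = -21/5 (z(k, t) = -(9*2 + 3)/5 = -(18 + 3)/5 = -1/5*21 = -21/5)
((12 - 50) + z(F(6, 1), L(0)))**2 = ((12 - 50) - 21/5)**2 = (-38 - 21/5)**2 = (-211/5)**2 = 44521/25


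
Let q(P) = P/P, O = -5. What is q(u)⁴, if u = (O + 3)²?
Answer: 1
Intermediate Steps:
u = 4 (u = (-5 + 3)² = (-2)² = 4)
q(P) = 1
q(u)⁴ = 1⁴ = 1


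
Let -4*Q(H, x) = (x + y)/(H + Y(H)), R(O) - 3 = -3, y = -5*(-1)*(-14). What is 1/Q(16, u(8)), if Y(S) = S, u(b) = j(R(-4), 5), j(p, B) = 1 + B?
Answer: 2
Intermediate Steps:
y = -70 (y = 5*(-14) = -70)
R(O) = 0 (R(O) = 3 - 3 = 0)
u(b) = 6 (u(b) = 1 + 5 = 6)
Q(H, x) = -(-70 + x)/(8*H) (Q(H, x) = -(x - 70)/(4*(H + H)) = -(-70 + x)/(4*(2*H)) = -(-70 + x)*1/(2*H)/4 = -(-70 + x)/(8*H))
1/Q(16, u(8)) = 1/((⅛)*(70 - 1*6)/16) = 1/((⅛)*(1/16)*(70 - 6)) = 1/((⅛)*(1/16)*64) = 1/(½) = 2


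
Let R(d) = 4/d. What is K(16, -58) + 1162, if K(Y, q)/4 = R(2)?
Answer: 1170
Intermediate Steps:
K(Y, q) = 8 (K(Y, q) = 4*(4/2) = 4*(4*(½)) = 4*2 = 8)
K(16, -58) + 1162 = 8 + 1162 = 1170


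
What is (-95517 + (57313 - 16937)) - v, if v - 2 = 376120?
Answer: -431263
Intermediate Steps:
v = 376122 (v = 2 + 376120 = 376122)
(-95517 + (57313 - 16937)) - v = (-95517 + (57313 - 16937)) - 1*376122 = (-95517 + 40376) - 376122 = -55141 - 376122 = -431263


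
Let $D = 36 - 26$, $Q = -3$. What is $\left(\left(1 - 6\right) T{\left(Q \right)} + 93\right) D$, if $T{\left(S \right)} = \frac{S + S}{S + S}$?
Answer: $880$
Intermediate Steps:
$T{\left(S \right)} = 1$ ($T{\left(S \right)} = \frac{2 S}{2 S} = 2 S \frac{1}{2 S} = 1$)
$D = 10$ ($D = 36 - 26 = 10$)
$\left(\left(1 - 6\right) T{\left(Q \right)} + 93\right) D = \left(\left(1 - 6\right) 1 + 93\right) 10 = \left(\left(-5\right) 1 + 93\right) 10 = \left(-5 + 93\right) 10 = 88 \cdot 10 = 880$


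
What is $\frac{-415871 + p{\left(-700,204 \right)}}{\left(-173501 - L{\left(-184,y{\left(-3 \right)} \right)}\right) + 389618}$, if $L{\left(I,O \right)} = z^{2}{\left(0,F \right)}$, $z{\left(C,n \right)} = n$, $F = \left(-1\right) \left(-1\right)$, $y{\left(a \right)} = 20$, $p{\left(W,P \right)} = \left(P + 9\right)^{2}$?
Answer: $- \frac{185251}{108058} \approx -1.7144$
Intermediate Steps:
$p{\left(W,P \right)} = \left(9 + P\right)^{2}$
$F = 1$
$L{\left(I,O \right)} = 1$ ($L{\left(I,O \right)} = 1^{2} = 1$)
$\frac{-415871 + p{\left(-700,204 \right)}}{\left(-173501 - L{\left(-184,y{\left(-3 \right)} \right)}\right) + 389618} = \frac{-415871 + \left(9 + 204\right)^{2}}{\left(-173501 - 1\right) + 389618} = \frac{-415871 + 213^{2}}{\left(-173501 - 1\right) + 389618} = \frac{-415871 + 45369}{-173502 + 389618} = - \frac{370502}{216116} = \left(-370502\right) \frac{1}{216116} = - \frac{185251}{108058}$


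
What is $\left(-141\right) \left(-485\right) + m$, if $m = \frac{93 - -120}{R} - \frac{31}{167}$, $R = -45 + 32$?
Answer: $\frac{148427861}{2171} \approx 68368.0$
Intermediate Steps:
$R = -13$
$m = - \frac{35974}{2171}$ ($m = \frac{93 - -120}{-13} - \frac{31}{167} = \left(93 + 120\right) \left(- \frac{1}{13}\right) - \frac{31}{167} = 213 \left(- \frac{1}{13}\right) - \frac{31}{167} = - \frac{213}{13} - \frac{31}{167} = - \frac{35974}{2171} \approx -16.57$)
$\left(-141\right) \left(-485\right) + m = \left(-141\right) \left(-485\right) - \frac{35974}{2171} = 68385 - \frac{35974}{2171} = \frac{148427861}{2171}$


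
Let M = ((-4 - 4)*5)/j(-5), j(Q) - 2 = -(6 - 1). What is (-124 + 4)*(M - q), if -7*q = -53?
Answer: -4840/7 ≈ -691.43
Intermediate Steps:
j(Q) = -3 (j(Q) = 2 - (6 - 1) = 2 - 1*5 = 2 - 5 = -3)
q = 53/7 (q = -1/7*(-53) = 53/7 ≈ 7.5714)
M = 40/3 (M = ((-4 - 4)*5)/(-3) = -8*5*(-1/3) = -40*(-1/3) = 40/3 ≈ 13.333)
(-124 + 4)*(M - q) = (-124 + 4)*(40/3 - 1*53/7) = -120*(40/3 - 53/7) = -120*121/21 = -4840/7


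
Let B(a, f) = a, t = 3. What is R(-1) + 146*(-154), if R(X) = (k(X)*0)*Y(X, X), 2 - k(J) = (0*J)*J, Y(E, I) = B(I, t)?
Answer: -22484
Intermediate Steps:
Y(E, I) = I
k(J) = 2 (k(J) = 2 - 0*J*J = 2 - 0*J = 2 - 1*0 = 2 + 0 = 2)
R(X) = 0 (R(X) = (2*0)*X = 0*X = 0)
R(-1) + 146*(-154) = 0 + 146*(-154) = 0 - 22484 = -22484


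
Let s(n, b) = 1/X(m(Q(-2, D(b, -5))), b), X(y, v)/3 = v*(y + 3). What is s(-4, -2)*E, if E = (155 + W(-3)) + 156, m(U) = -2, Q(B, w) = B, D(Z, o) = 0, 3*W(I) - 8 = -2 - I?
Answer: -157/3 ≈ -52.333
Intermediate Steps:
W(I) = 2 - I/3 (W(I) = 8/3 + (-2 - I)/3 = 8/3 + (-⅔ - I/3) = 2 - I/3)
X(y, v) = 3*v*(3 + y) (X(y, v) = 3*(v*(y + 3)) = 3*(v*(3 + y)) = 3*v*(3 + y))
s(n, b) = 1/(3*b) (s(n, b) = 1/(3*b*(3 - 2)) = 1/(3*b*1) = 1/(3*b))
E = 314 (E = (155 + (2 - ⅓*(-3))) + 156 = (155 + (2 + 1)) + 156 = (155 + 3) + 156 = 158 + 156 = 314)
s(-4, -2)*E = ((⅓)/(-2))*314 = ((⅓)*(-½))*314 = -⅙*314 = -157/3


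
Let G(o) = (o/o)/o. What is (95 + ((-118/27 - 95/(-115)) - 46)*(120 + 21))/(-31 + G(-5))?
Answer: 1782980/8073 ≈ 220.86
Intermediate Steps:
G(o) = 1/o
(95 + ((-118/27 - 95/(-115)) - 46)*(120 + 21))/(-31 + G(-5)) = (95 + ((-118/27 - 95/(-115)) - 46)*(120 + 21))/(-31 + 1/(-5)) = (95 + ((-118*1/27 - 95*(-1/115)) - 46)*141)/(-31 - 1/5) = (95 + ((-118/27 + 19/23) - 46)*141)/(-156/5) = (95 + (-2201/621 - 46)*141)*(-5/156) = (95 - 30767/621*141)*(-5/156) = (95 - 1446049/207)*(-5/156) = -1426384/207*(-5/156) = 1782980/8073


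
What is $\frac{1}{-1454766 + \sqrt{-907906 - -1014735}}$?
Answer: $- \frac{1454766}{2116344007927} - \frac{\sqrt{106829}}{2116344007927} \approx -6.8755 \cdot 10^{-7}$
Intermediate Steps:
$\frac{1}{-1454766 + \sqrt{-907906 - -1014735}} = \frac{1}{-1454766 + \sqrt{-907906 + 1014735}} = \frac{1}{-1454766 + \sqrt{106829}}$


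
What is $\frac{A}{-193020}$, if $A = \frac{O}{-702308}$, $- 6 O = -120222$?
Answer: $\frac{6679}{45186496720} \approx 1.4781 \cdot 10^{-7}$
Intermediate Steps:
$O = 20037$ ($O = \left(- \frac{1}{6}\right) \left(-120222\right) = 20037$)
$A = - \frac{20037}{702308}$ ($A = \frac{20037}{-702308} = 20037 \left(- \frac{1}{702308}\right) = - \frac{20037}{702308} \approx -0.02853$)
$\frac{A}{-193020} = - \frac{20037}{702308 \left(-193020\right)} = \left(- \frac{20037}{702308}\right) \left(- \frac{1}{193020}\right) = \frac{6679}{45186496720}$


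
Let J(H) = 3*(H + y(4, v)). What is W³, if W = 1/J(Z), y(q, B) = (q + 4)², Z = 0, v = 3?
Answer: 1/7077888 ≈ 1.4128e-7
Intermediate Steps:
y(q, B) = (4 + q)²
J(H) = 192 + 3*H (J(H) = 3*(H + (4 + 4)²) = 3*(H + 8²) = 3*(H + 64) = 3*(64 + H) = 192 + 3*H)
W = 1/192 (W = 1/(192 + 3*0) = 1/(192 + 0) = 1/192 ≈ 0.0052083)
W³ = (1/192)³ = 1/7077888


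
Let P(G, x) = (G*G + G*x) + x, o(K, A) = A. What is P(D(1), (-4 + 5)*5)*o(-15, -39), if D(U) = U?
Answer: -429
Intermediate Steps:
P(G, x) = x + G² + G*x (P(G, x) = (G² + G*x) + x = x + G² + G*x)
P(D(1), (-4 + 5)*5)*o(-15, -39) = ((-4 + 5)*5 + 1² + 1*((-4 + 5)*5))*(-39) = (1*5 + 1 + 1*(1*5))*(-39) = (5 + 1 + 1*5)*(-39) = (5 + 1 + 5)*(-39) = 11*(-39) = -429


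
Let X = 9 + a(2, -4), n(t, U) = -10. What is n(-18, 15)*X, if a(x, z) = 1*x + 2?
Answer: -130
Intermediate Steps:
a(x, z) = 2 + x (a(x, z) = x + 2 = 2 + x)
X = 13 (X = 9 + (2 + 2) = 9 + 4 = 13)
n(-18, 15)*X = -10*13 = -130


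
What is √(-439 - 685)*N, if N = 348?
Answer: 696*I*√281 ≈ 11667.0*I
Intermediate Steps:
√(-439 - 685)*N = √(-439 - 685)*348 = √(-1124)*348 = (2*I*√281)*348 = 696*I*√281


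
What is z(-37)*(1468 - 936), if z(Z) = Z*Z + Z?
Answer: 708624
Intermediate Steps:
z(Z) = Z + Z**2 (z(Z) = Z**2 + Z = Z + Z**2)
z(-37)*(1468 - 936) = (-37*(1 - 37))*(1468 - 936) = -37*(-36)*532 = 1332*532 = 708624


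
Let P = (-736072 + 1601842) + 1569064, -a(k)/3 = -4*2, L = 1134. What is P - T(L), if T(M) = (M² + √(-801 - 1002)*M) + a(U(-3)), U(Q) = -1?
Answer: 1148854 - 1134*I*√1803 ≈ 1.1489e+6 - 48152.0*I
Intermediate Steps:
a(k) = 24 (a(k) = -(-12)*2 = -3*(-8) = 24)
P = 2434834 (P = 865770 + 1569064 = 2434834)
T(M) = 24 + M² + I*M*√1803 (T(M) = (M² + √(-801 - 1002)*M) + 24 = (M² + √(-1803)*M) + 24 = (M² + (I*√1803)*M) + 24 = (M² + I*M*√1803) + 24 = 24 + M² + I*M*√1803)
P - T(L) = 2434834 - (24 + 1134² + I*1134*√1803) = 2434834 - (24 + 1285956 + 1134*I*√1803) = 2434834 - (1285980 + 1134*I*√1803) = 2434834 + (-1285980 - 1134*I*√1803) = 1148854 - 1134*I*√1803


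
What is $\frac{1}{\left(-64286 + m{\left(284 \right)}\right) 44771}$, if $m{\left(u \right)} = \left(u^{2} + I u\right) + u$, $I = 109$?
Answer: $\frac{1}{2131547310} \approx 4.6914 \cdot 10^{-10}$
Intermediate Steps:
$m{\left(u \right)} = u^{2} + 110 u$ ($m{\left(u \right)} = \left(u^{2} + 109 u\right) + u = u^{2} + 110 u$)
$\frac{1}{\left(-64286 + m{\left(284 \right)}\right) 44771} = \frac{1}{\left(-64286 + 284 \left(110 + 284\right)\right) 44771} = \frac{1}{-64286 + 284 \cdot 394} \cdot \frac{1}{44771} = \frac{1}{-64286 + 111896} \cdot \frac{1}{44771} = \frac{1}{47610} \cdot \frac{1}{44771} = \frac{1}{2131547310}$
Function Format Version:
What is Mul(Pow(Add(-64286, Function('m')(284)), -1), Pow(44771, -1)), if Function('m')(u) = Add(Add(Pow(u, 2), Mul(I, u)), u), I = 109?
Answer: Rational(1, 2131547310) ≈ 4.6914e-10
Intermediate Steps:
Function('m')(u) = Add(Pow(u, 2), Mul(110, u)) (Function('m')(u) = Add(Add(Pow(u, 2), Mul(109, u)), u) = Add(Pow(u, 2), Mul(110, u)))
Mul(Pow(Add(-64286, Function('m')(284)), -1), Pow(44771, -1)) = Mul(Pow(Add(-64286, Mul(284, Add(110, 284))), -1), Pow(44771, -1)) = Mul(Pow(Add(-64286, Mul(284, 394)), -1), Rational(1, 44771)) = Mul(Pow(Add(-64286, 111896), -1), Rational(1, 44771)) = Mul(Pow(47610, -1), Rational(1, 44771)) = Mul(Rational(1, 47610), Rational(1, 44771)) = Rational(1, 2131547310)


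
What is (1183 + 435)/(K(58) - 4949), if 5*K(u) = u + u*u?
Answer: -8090/21323 ≈ -0.37940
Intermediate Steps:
K(u) = u/5 + u²/5 (K(u) = (u + u*u)/5 = (u + u²)/5 = u/5 + u²/5)
(1183 + 435)/(K(58) - 4949) = (1183 + 435)/((⅕)*58*(1 + 58) - 4949) = 1618/((⅕)*58*59 - 4949) = 1618/(3422/5 - 4949) = 1618/(-21323/5) = 1618*(-5/21323) = -8090/21323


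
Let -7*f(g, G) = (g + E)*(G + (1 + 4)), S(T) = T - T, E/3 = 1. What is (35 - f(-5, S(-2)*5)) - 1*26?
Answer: 53/7 ≈ 7.5714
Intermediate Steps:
E = 3 (E = 3*1 = 3)
S(T) = 0
f(g, G) = -(3 + g)*(5 + G)/7 (f(g, G) = -(g + 3)*(G + (1 + 4))/7 = -(3 + g)*(G + 5)/7 = -(3 + g)*(5 + G)/7)
(35 - f(-5, S(-2)*5)) - 1*26 = (35 - (-15/7 - 5/7*(-5) - 0*5 - ⅐*0*5*(-5))) - 1*26 = (35 - (-15/7 + 25/7 - 3/7*0 - ⅐*0*(-5))) - 26 = (35 - (-15/7 + 25/7 + 0 + 0)) - 26 = (35 - 1*10/7) - 26 = (35 - 10/7) - 26 = 235/7 - 26 = 53/7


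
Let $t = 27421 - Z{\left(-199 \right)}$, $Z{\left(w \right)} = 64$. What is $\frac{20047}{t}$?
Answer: $\frac{20047}{27357} \approx 0.73279$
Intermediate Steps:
$t = 27357$ ($t = 27421 - 64 = 27357$)
$\frac{20047}{t} = \frac{20047}{27357}$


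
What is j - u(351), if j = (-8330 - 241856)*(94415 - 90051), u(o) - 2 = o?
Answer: -1091812057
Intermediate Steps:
u(o) = 2 + o
j = -1091811704 (j = -250186*4364 = -1091811704)
j - u(351) = -1091811704 - (2 + 351) = -1091811704 - 1*353 = -1091811704 - 353 = -1091812057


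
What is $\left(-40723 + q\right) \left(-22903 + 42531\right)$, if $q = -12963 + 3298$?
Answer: $-989015664$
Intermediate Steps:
$q = -9665$
$\left(-40723 + q\right) \left(-22903 + 42531\right) = \left(-40723 - 9665\right) \left(-22903 + 42531\right) = \left(-50388\right) 19628 = -989015664$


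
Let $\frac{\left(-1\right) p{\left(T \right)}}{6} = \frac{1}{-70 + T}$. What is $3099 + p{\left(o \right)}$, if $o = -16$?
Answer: $\frac{133260}{43} \approx 3099.1$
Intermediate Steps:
$p{\left(T \right)} = - \frac{6}{-70 + T}$
$3099 + p{\left(o \right)} = 3099 - \frac{6}{-70 - 16} = 3099 - \frac{6}{-86} = 3099 - - \frac{3}{43} = 3099 + \frac{3}{43} = \frac{133260}{43}$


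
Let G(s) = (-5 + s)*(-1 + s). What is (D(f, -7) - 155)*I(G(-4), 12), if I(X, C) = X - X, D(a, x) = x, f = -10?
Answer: 0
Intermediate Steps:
G(s) = (-1 + s)*(-5 + s)
I(X, C) = 0
(D(f, -7) - 155)*I(G(-4), 12) = (-7 - 155)*0 = -162*0 = 0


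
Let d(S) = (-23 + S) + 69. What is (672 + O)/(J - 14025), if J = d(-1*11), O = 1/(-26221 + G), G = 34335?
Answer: -5452609/113514860 ≈ -0.048034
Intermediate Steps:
O = 1/8114 (O = 1/(-26221 + 34335) = 1/8114 ≈ 0.00012324)
d(S) = 46 + S
J = 35 (J = 46 - 1*11 = 46 - 11 = 35)
(672 + O)/(J - 14025) = (672 + 1/8114)/(35 - 14025) = (5452609/8114)/(-13990) = (5452609/8114)*(-1/13990) = -5452609/113514860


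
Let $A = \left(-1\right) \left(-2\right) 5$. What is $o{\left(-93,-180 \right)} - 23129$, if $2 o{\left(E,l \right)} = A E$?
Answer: $-23594$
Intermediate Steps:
$A = 10$ ($A = 2 \cdot 5 = 10$)
$o{\left(E,l \right)} = 5 E$ ($o{\left(E,l \right)} = \frac{10 E}{2} = 5 E$)
$o{\left(-93,-180 \right)} - 23129 = 5 \left(-93\right) - 23129 = -465 - 23129 = -23594$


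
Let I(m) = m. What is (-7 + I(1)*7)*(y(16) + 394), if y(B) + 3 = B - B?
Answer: 0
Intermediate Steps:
y(B) = -3 (y(B) = -3 + (B - B) = -3 + 0 = -3)
(-7 + I(1)*7)*(y(16) + 394) = (-7 + 1*7)*(-3 + 394) = (-7 + 7)*391 = 0*391 = 0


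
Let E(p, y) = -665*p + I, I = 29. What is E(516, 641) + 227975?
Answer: -115136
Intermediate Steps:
E(p, y) = 29 - 665*p (E(p, y) = -665*p + 29 = 29 - 665*p)
E(516, 641) + 227975 = (29 - 665*516) + 227975 = (29 - 343140) + 227975 = -343111 + 227975 = -115136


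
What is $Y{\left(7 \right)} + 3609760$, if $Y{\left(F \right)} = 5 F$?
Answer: $3609795$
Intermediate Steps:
$Y{\left(7 \right)} + 3609760 = 5 \cdot 7 + 3609760 = 35 + 3609760 = 3609795$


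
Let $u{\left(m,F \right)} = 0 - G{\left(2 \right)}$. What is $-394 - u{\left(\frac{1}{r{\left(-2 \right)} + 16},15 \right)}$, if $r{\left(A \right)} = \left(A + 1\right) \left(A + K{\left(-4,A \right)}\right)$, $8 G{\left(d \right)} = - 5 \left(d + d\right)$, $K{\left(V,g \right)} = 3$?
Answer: $- \frac{793}{2} \approx -396.5$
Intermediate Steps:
$G{\left(d \right)} = - \frac{5 d}{4}$ ($G{\left(d \right)} = \frac{\left(-5\right) \left(d + d\right)}{8} = \frac{\left(-5\right) 2 d}{8} = \frac{\left(-10\right) d}{8} = - \frac{5 d}{4}$)
$r{\left(A \right)} = \left(1 + A\right) \left(3 + A\right)$ ($r{\left(A \right)} = \left(A + 1\right) \left(A + 3\right) = \left(1 + A\right) \left(3 + A\right)$)
$u{\left(m,F \right)} = \frac{5}{2}$ ($u{\left(m,F \right)} = 0 - \left(- \frac{5}{4}\right) 2 = 0 - - \frac{5}{2} = 0 + \frac{5}{2} = \frac{5}{2}$)
$-394 - u{\left(\frac{1}{r{\left(-2 \right)} + 16},15 \right)} = -394 - \frac{5}{2} = - \frac{793}{2}$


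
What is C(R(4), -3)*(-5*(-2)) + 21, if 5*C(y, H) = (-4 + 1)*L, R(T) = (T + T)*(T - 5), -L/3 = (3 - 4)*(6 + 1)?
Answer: -105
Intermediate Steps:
L = 21 (L = -3*(3 - 4)*(6 + 1) = -(-3)*7 = -3*(-7) = 21)
R(T) = 2*T*(-5 + T) (R(T) = (2*T)*(-5 + T) = 2*T*(-5 + T))
C(y, H) = -63/5 (C(y, H) = ((-4 + 1)*21)/5 = (-3*21)/5 = (⅕)*(-63) = -63/5)
C(R(4), -3)*(-5*(-2)) + 21 = -(-63)*(-2) + 21 = -63/5*10 + 21 = -126 + 21 = -105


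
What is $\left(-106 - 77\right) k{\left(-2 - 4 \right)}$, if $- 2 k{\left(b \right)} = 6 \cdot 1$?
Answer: $549$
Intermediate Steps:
$k{\left(b \right)} = -3$ ($k{\left(b \right)} = - \frac{6 \cdot 1}{2} = \left(- \frac{1}{2}\right) 6 = -3$)
$\left(-106 - 77\right) k{\left(-2 - 4 \right)} = \left(-106 - 77\right) \left(-3\right) = \left(-183\right) \left(-3\right) = 549$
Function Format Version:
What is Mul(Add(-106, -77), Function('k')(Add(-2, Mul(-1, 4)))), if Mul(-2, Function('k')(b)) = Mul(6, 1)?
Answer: 549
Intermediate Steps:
Function('k')(b) = -3 (Function('k')(b) = Mul(Rational(-1, 2), Mul(6, 1)) = Mul(Rational(-1, 2), 6) = -3)
Mul(Add(-106, -77), Function('k')(Add(-2, Mul(-1, 4)))) = Mul(Add(-106, -77), -3) = Mul(-183, -3) = 549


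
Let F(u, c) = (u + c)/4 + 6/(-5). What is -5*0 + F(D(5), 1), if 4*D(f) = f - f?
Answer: -19/20 ≈ -0.95000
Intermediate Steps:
D(f) = 0 (D(f) = (f - f)/4 = (¼)*0 = 0)
F(u, c) = -6/5 + c/4 + u/4 (F(u, c) = (c + u)*(¼) + 6*(-⅕) = (c/4 + u/4) - 6/5 = -6/5 + c/4 + u/4)
-5*0 + F(D(5), 1) = -5*0 + (-6/5 + (¼)*1 + (¼)*0) = 0 + (-6/5 + ¼ + 0) = 0 - 19/20 = -19/20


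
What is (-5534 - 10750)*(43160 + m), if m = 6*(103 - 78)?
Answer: -705260040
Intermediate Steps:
m = 150 (m = 6*25 = 150)
(-5534 - 10750)*(43160 + m) = (-5534 - 10750)*(43160 + 150) = -16284*43310 = -705260040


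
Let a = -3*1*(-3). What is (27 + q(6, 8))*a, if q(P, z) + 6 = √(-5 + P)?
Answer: 198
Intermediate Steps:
a = 9 (a = -3*(-3) = 9)
q(P, z) = -6 + √(-5 + P)
(27 + q(6, 8))*a = (27 + (-6 + √(-5 + 6)))*9 = (27 + (-6 + √1))*9 = (27 + (-6 + 1))*9 = (27 - 5)*9 = 22*9 = 198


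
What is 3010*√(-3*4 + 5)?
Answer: 3010*I*√7 ≈ 7963.7*I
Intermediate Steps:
3010*√(-3*4 + 5) = 3010*√(-12 + 5) = 3010*√(-7) = 3010*(I*√7) = 3010*I*√7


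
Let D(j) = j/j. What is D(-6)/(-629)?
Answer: -1/629 ≈ -0.0015898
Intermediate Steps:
D(j) = 1
D(-6)/(-629) = 1/(-629) = 1*(-1/629) = -1/629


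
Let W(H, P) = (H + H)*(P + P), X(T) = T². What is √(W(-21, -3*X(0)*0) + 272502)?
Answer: 3*√30278 ≈ 522.02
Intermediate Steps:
W(H, P) = 4*H*P (W(H, P) = (2*H)*(2*P) = 4*H*P)
√(W(-21, -3*X(0)*0) + 272502) = √(4*(-21)*(-3*0²*0) + 272502) = √(4*(-21)*(-3*0*0) + 272502) = √(4*(-21)*(0*0) + 272502) = √(4*(-21)*0 + 272502) = √(0 + 272502) = √272502 = 3*√30278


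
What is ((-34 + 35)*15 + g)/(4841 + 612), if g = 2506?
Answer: 2521/5453 ≈ 0.46231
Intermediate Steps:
((-34 + 35)*15 + g)/(4841 + 612) = ((-34 + 35)*15 + 2506)/(4841 + 612) = (1*15 + 2506)/5453 = (15 + 2506)*(1/5453) = 2521*(1/5453) = 2521/5453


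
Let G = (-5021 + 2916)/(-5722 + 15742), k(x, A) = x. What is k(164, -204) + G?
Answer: 328235/2004 ≈ 163.79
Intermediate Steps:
G = -421/2004 (G = -2105/10020 = -2105*1/10020 = -421/2004 ≈ -0.21008)
k(164, -204) + G = 164 - 421/2004 = 328235/2004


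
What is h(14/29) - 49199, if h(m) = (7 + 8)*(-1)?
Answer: -49214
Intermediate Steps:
h(m) = -15 (h(m) = 15*(-1) = -15)
h(14/29) - 49199 = -15 - 49199 = -49214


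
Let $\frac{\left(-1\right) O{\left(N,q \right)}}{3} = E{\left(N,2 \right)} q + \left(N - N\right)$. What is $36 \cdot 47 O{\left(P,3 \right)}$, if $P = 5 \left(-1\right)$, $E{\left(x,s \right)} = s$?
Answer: $-30456$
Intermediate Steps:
$P = -5$
$O{\left(N,q \right)} = - 6 q$ ($O{\left(N,q \right)} = - 3 \left(2 q + \left(N - N\right)\right) = - 3 \left(2 q + 0\right) = - 3 \cdot 2 q = - 6 q$)
$36 \cdot 47 O{\left(P,3 \right)} = 36 \cdot 47 \left(\left(-6\right) 3\right) = 1692 \left(-18\right) = -30456$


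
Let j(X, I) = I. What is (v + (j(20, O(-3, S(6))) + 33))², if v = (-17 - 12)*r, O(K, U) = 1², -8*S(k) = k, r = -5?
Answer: 32041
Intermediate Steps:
S(k) = -k/8
O(K, U) = 1
v = 145 (v = (-17 - 12)*(-5) = -29*(-5) = 145)
(v + (j(20, O(-3, S(6))) + 33))² = (145 + (1 + 33))² = (145 + 34)² = 179² = 32041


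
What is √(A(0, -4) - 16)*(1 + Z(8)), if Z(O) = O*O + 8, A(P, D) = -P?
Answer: 292*I ≈ 292.0*I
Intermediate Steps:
Z(O) = 8 + O² (Z(O) = O² + 8 = 8 + O²)
√(A(0, -4) - 16)*(1 + Z(8)) = √(-1*0 - 16)*(1 + (8 + 8²)) = √(0 - 16)*(1 + (8 + 64)) = √(-16)*(1 + 72) = (4*I)*73 = 292*I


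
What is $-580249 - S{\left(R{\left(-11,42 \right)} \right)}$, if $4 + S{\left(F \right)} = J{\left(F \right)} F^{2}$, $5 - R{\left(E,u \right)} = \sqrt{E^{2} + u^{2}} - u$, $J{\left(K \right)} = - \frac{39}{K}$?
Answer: $-578412 - 39 \sqrt{1885} \approx -5.8011 \cdot 10^{5}$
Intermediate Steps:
$R{\left(E,u \right)} = 5 + u - \sqrt{E^{2} + u^{2}}$ ($R{\left(E,u \right)} = 5 - \left(\sqrt{E^{2} + u^{2}} - u\right) = 5 + \left(u - \sqrt{E^{2} + u^{2}}\right) = 5 + u - \sqrt{E^{2} + u^{2}}$)
$S{\left(F \right)} = -4 - 39 F$ ($S{\left(F \right)} = -4 + - \frac{39}{F} F^{2} = -4 - 39 F$)
$-580249 - S{\left(R{\left(-11,42 \right)} \right)} = -580249 - \left(-4 - 39 \left(5 + 42 - \sqrt{\left(-11\right)^{2} + 42^{2}}\right)\right) = -580249 - \left(-4 - 39 \left(5 + 42 - \sqrt{121 + 1764}\right)\right) = -580249 - \left(-4 - 39 \left(5 + 42 - \sqrt{1885}\right)\right) = -580249 - \left(-4 - 39 \left(47 - \sqrt{1885}\right)\right) = -580249 - \left(-4 - \left(1833 - 39 \sqrt{1885}\right)\right) = -580249 - \left(-1837 + 39 \sqrt{1885}\right) = -580249 + \left(1837 - 39 \sqrt{1885}\right) = -578412 - 39 \sqrt{1885}$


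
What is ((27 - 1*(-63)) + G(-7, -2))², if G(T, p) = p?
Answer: 7744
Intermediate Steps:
((27 - 1*(-63)) + G(-7, -2))² = ((27 - 1*(-63)) - 2)² = ((27 + 63) - 2)² = (90 - 2)² = 88² = 7744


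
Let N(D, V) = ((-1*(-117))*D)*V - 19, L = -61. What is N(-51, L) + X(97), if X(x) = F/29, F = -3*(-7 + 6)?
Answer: 10555075/29 ≈ 3.6397e+5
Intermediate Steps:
F = 3 (F = -3*(-1) = 3)
N(D, V) = -19 + 117*D*V (N(D, V) = (117*D)*V - 19 = 117*D*V - 19 = -19 + 117*D*V)
X(x) = 3/29
N(-51, L) + X(97) = (-19 + 117*(-51)*(-61)) + 3/29 = (-19 + 363987) + 3/29 = 363968 + 3/29 = 10555075/29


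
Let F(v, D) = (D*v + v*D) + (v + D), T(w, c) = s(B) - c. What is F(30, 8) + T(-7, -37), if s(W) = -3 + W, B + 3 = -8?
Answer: 541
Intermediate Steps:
B = -11 (B = -3 - 8 = -11)
T(w, c) = -14 - c (T(w, c) = (-3 - 11) - c = -14 - c)
F(v, D) = D + v + 2*D*v (F(v, D) = (D*v + D*v) + (D + v) = 2*D*v + (D + v) = D + v + 2*D*v)
F(30, 8) + T(-7, -37) = (8 + 30 + 2*8*30) + (-14 - 1*(-37)) = (8 + 30 + 480) + (-14 + 37) = 518 + 23 = 541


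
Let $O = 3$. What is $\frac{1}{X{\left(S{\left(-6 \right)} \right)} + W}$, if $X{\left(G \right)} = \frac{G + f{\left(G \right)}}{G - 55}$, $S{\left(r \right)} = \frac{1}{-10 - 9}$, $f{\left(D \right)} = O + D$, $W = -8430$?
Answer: $- \frac{1046}{8817835} \approx -0.00011862$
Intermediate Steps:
$f{\left(D \right)} = 3 + D$
$S{\left(r \right)} = - \frac{1}{19}$ ($S{\left(r \right)} = \frac{1}{-19} = - \frac{1}{19}$)
$X{\left(G \right)} = \frac{3 + 2 G}{-55 + G}$ ($X{\left(G \right)} = \frac{G + \left(3 + G\right)}{G - 55} = \frac{3 + 2 G}{-55 + G}$)
$\frac{1}{X{\left(S{\left(-6 \right)} \right)} + W} = \frac{1}{\frac{3 + 2 \left(- \frac{1}{19}\right)}{-55 - \frac{1}{19}} - 8430} = \frac{1}{\frac{3 - \frac{2}{19}}{- \frac{1046}{19}} - 8430} = \frac{1}{\left(- \frac{19}{1046}\right) \frac{55}{19} - 8430} = \frac{1}{- \frac{55}{1046} - 8430} = \frac{1}{- \frac{8817835}{1046}} = - \frac{1046}{8817835}$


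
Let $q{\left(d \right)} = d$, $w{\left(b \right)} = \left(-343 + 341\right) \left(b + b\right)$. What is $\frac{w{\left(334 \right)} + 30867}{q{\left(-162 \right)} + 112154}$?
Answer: $\frac{29531}{111992} \approx 0.26369$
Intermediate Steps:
$w{\left(b \right)} = - 4 b$ ($w{\left(b \right)} = - 2 \cdot 2 b = - 4 b$)
$\frac{w{\left(334 \right)} + 30867}{q{\left(-162 \right)} + 112154} = \frac{\left(-4\right) 334 + 30867}{-162 + 112154} = \frac{-1336 + 30867}{111992} = 29531 \cdot \frac{1}{111992} = \frac{29531}{111992}$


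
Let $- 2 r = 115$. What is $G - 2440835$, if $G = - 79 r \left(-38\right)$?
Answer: $-2613450$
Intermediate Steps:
$r = - \frac{115}{2}$ ($r = \left(- \frac{1}{2}\right) 115 = - \frac{115}{2} \approx -57.5$)
$G = -172615$ ($G = \left(-79\right) \left(- \frac{115}{2}\right) \left(-38\right) = \frac{9085}{2} \left(-38\right) = -172615$)
$G - 2440835 = -172615 - 2440835 = -2613450$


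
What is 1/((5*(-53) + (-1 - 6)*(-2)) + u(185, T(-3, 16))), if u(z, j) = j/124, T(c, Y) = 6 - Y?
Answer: -62/15567 ≈ -0.0039828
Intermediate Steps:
u(z, j) = j/124 (u(z, j) = j*(1/124) = j/124)
1/((5*(-53) + (-1 - 6)*(-2)) + u(185, T(-3, 16))) = 1/((5*(-53) + (-1 - 6)*(-2)) + (6 - 1*16)/124) = 1/((-265 - 7*(-2)) + (6 - 16)/124) = 1/((-265 + 14) + (1/124)*(-10)) = 1/(-251 - 5/62) = 1/(-15567/62) = -62/15567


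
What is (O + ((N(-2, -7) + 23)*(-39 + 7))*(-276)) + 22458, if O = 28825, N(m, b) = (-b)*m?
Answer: 130771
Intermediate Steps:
N(m, b) = -b*m
(O + ((N(-2, -7) + 23)*(-39 + 7))*(-276)) + 22458 = (28825 + ((-1*(-7)*(-2) + 23)*(-39 + 7))*(-276)) + 22458 = (28825 + ((-14 + 23)*(-32))*(-276)) + 22458 = (28825 + (9*(-32))*(-276)) + 22458 = (28825 - 288*(-276)) + 22458 = (28825 + 79488) + 22458 = 108313 + 22458 = 130771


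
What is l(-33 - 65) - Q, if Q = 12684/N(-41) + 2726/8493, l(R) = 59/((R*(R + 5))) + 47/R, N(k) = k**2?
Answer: -1230309414/147526241 ≈ -8.3396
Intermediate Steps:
l(R) = 47/R + 59/(R*(5 + R)) (l(R) = 59/((R*(5 + R))) + 47/R = 59*(1/(R*(5 + R))) + 47/R = 59/(R*(5 + R)) + 47/R = 47/R + 59/(R*(5 + R)))
Q = 112307618/14276733 (Q = 12684/((-41)**2) + 2726/8493 = 12684/1681 + 2726*(1/8493) = 12684*(1/1681) + 2726/8493 = 12684/1681 + 2726/8493 = 112307618/14276733 ≈ 7.8665)
l(-33 - 65) - Q = (294 + 47*(-33 - 65))/((-33 - 65)*(5 + (-33 - 65))) - 1*112307618/14276733 = (294 + 47*(-98))/((-98)*(5 - 98)) - 112307618/14276733 = -1/98*(294 - 4606)/(-93) - 112307618/14276733 = -1/98*(-1/93)*(-4312) - 112307618/14276733 = -44/93 - 112307618/14276733 = -1230309414/147526241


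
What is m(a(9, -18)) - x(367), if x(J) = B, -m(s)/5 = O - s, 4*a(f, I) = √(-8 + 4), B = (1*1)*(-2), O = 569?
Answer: -2843 + 5*I/2 ≈ -2843.0 + 2.5*I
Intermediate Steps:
B = -2 (B = 1*(-2) = -2)
a(f, I) = I/2 (a(f, I) = √(-8 + 4)/4 = √(-4)/4 = (2*I)/4 = I/2)
m(s) = -2845 + 5*s (m(s) = -5*(569 - s) = -2845 + 5*s)
x(J) = -2
m(a(9, -18)) - x(367) = (-2845 + 5*(I/2)) - 1*(-2) = (-2845 + 5*I/2) + 2 = -2843 + 5*I/2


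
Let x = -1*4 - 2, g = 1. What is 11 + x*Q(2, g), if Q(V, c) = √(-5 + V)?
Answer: 11 - 6*I*√3 ≈ 11.0 - 10.392*I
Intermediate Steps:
x = -6 (x = -4 - 2 = -6)
11 + x*Q(2, g) = 11 - 6*√(-5 + 2) = 11 - 6*I*√3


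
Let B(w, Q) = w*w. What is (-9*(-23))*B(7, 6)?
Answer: 10143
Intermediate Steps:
B(w, Q) = w**2
(-9*(-23))*B(7, 6) = -9*(-23)*7**2 = 207*49 = 10143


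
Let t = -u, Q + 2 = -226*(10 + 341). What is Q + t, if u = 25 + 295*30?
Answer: -88203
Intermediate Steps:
u = 8875 (u = 25 + 8850 = 8875)
Q = -79328 (Q = -2 - 226*(10 + 341) = -2 - 226*351 = -2 - 79326 = -79328)
t = -8875 (t = -1*8875 = -8875)
Q + t = -79328 - 8875 = -88203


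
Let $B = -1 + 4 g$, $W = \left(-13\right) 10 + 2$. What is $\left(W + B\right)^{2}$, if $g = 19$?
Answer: $2809$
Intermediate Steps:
$W = -128$ ($W = -130 + 2 = -128$)
$B = 75$ ($B = -1 + 4 \cdot 19 = -1 + 76 = 75$)
$\left(W + B\right)^{2} = \left(-128 + 75\right)^{2} = \left(-53\right)^{2} = 2809$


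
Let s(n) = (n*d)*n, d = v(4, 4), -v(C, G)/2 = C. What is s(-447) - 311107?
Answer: -1909579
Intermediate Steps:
v(C, G) = -2*C
d = -8 (d = -2*4 = -8)
s(n) = -8*n² (s(n) = (n*(-8))*n = (-8*n)*n = -8*n²)
s(-447) - 311107 = -8*(-447)² - 311107 = -8*199809 - 311107 = -1598472 - 311107 = -1909579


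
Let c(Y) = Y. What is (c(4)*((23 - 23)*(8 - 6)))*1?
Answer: 0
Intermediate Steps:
(c(4)*((23 - 23)*(8 - 6)))*1 = (4*((23 - 23)*(8 - 6)))*1 = (4*(0*2))*1 = (4*0)*1 = 0*1 = 0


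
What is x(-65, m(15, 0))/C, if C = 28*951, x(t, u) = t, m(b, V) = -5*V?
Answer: -65/26628 ≈ -0.0024410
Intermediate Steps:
C = 26628
x(-65, m(15, 0))/C = -65/26628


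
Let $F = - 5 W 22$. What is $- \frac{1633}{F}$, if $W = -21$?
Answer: $- \frac{1633}{2310} \approx -0.70693$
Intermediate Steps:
$F = 2310$ ($F = \left(-5\right) \left(-21\right) 22 = 105 \cdot 22 = 2310$)
$- \frac{1633}{F} = - \frac{1633}{2310}$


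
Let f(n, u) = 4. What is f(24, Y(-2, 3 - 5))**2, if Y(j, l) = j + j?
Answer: 16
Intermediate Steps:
Y(j, l) = 2*j
f(24, Y(-2, 3 - 5))**2 = 4**2 = 16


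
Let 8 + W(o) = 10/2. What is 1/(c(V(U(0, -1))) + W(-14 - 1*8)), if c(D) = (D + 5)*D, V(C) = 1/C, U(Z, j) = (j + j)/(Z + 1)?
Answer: -4/21 ≈ -0.19048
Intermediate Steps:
U(Z, j) = 2*j/(1 + Z) (U(Z, j) = (2*j)/(1 + Z) = 2*j/(1 + Z))
W(o) = -3 (W(o) = -8 + 10/2 = -8 + 10*(½) = -8 + 5 = -3)
c(D) = D*(5 + D) (c(D) = (5 + D)*D = D*(5 + D))
1/(c(V(U(0, -1))) + W(-14 - 1*8)) = 1/((5 + 1/(2*(-1)/(1 + 0)))/((2*(-1)/(1 + 0))) - 3) = 1/((5 + 1/(2*(-1)/1))/((2*(-1)/1)) - 3) = 1/((5 + 1/(2*(-1)*1))/((2*(-1)*1)) - 3) = 1/((5 + 1/(-2))/(-2) - 3) = 1/(-(5 - ½)/2 - 3) = 1/(-½*9/2 - 3) = 1/(-9/4 - 3) = 1/(-21/4) = -4/21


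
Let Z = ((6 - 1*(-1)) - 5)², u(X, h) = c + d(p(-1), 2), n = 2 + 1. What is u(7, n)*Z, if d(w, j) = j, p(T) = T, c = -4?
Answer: -8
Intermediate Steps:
n = 3
u(X, h) = -2 (u(X, h) = -4 + 2 = -2)
Z = 4 (Z = ((6 + 1) - 5)² = (7 - 5)² = 2² = 4)
u(7, n)*Z = -2*4 = -8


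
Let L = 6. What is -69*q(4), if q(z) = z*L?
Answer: -1656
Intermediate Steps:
q(z) = 6*z (q(z) = z*6 = 6*z)
-69*q(4) = -69*6*4 = -69*24 = -1*1656 = -1656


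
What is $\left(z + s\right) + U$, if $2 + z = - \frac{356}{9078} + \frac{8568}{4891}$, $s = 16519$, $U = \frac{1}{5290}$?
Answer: $\frac{21797149977511}{1319542890} \approx 16519.0$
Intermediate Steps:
$U = \frac{1}{5290} \approx 0.00018904$
$z = - \frac{71696}{249441}$ ($z = -2 + \left(- \frac{356}{9078} + \frac{8568}{4891}\right) = -2 + \left(\left(-356\right) \frac{1}{9078} + 8568 \cdot \frac{1}{4891}\right) = -2 + \left(- \frac{2}{51} + \frac{8568}{4891}\right) = -2 + \frac{427186}{249441} = - \frac{71696}{249441} \approx -0.28743$)
$\left(z + s\right) + U = \left(- \frac{71696}{249441} + 16519\right) + \frac{1}{5290} = \frac{4120444183}{249441} + \frac{1}{5290} = \frac{21797149977511}{1319542890}$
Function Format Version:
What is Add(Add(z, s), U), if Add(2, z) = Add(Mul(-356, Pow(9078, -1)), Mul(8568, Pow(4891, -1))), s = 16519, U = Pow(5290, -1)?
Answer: Rational(21797149977511, 1319542890) ≈ 16519.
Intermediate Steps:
U = Rational(1, 5290) ≈ 0.00018904
z = Rational(-71696, 249441) (z = Add(-2, Add(Mul(-356, Pow(9078, -1)), Mul(8568, Pow(4891, -1)))) = Add(-2, Add(Mul(-356, Rational(1, 9078)), Mul(8568, Rational(1, 4891)))) = Add(-2, Add(Rational(-2, 51), Rational(8568, 4891))) = Add(-2, Rational(427186, 249441)) = Rational(-71696, 249441) ≈ -0.28743)
Add(Add(z, s), U) = Add(Add(Rational(-71696, 249441), 16519), Rational(1, 5290)) = Add(Rational(4120444183, 249441), Rational(1, 5290)) = Rational(21797149977511, 1319542890)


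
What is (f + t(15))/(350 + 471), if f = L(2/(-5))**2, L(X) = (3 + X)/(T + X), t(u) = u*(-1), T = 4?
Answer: -4691/266004 ≈ -0.017635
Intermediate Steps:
t(u) = -u
L(X) = (3 + X)/(4 + X)
f = 169/324 (f = ((3 + 2/(-5))/(4 + 2/(-5)))**2 = ((3 + 2*(-1/5))/(4 + 2*(-1/5)))**2 = ((3 - 2/5)/(4 - 2/5))**2 = ((13/5)/(18/5))**2 = ((5/18)*(13/5))**2 = (13/18)**2 = 169/324 ≈ 0.52160)
(f + t(15))/(350 + 471) = (169/324 - 1*15)/(350 + 471) = (169/324 - 15)/821 = -4691/324*1/821 = -4691/266004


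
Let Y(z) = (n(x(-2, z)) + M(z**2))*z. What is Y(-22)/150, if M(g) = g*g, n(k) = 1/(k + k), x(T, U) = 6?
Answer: -30921803/900 ≈ -34358.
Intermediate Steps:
n(k) = 1/(2*k)
M(g) = g**2
Y(z) = z*(1/12 + z**4) (Y(z) = ((1/2)/6 + (z**2)**2)*z = ((1/2)*(1/6) + z**4)*z = (1/12 + z**4)*z = z*(1/12 + z**4))
Y(-22)/150 = ((-22)**5 + (1/12)*(-22))/150 = (-5153632 - 11/6)*(1/150) = -30921803/6*1/150 = -30921803/900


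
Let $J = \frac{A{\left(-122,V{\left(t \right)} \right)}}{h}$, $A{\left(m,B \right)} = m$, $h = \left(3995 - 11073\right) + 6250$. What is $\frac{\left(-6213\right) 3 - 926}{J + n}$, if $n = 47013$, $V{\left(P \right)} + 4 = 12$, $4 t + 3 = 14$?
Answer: $- \frac{8099910}{19463443} \approx -0.41616$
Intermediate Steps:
$t = \frac{11}{4}$ ($t = - \frac{3}{4} + \frac{1}{4} \cdot 14 = - \frac{3}{4} + \frac{7}{2} = \frac{11}{4} \approx 2.75$)
$V{\left(P \right)} = 8$ ($V{\left(P \right)} = -4 + 12 = 8$)
$h = -828$ ($h = -7078 + 6250 = -828$)
$J = \frac{61}{414}$ ($J = - \frac{122}{-828} = \left(-122\right) \left(- \frac{1}{828}\right) = \frac{61}{414} \approx 0.14734$)
$\frac{\left(-6213\right) 3 - 926}{J + n} = \frac{\left(-6213\right) 3 - 926}{\frac{61}{414} + 47013} = \frac{-18639 - 926}{\frac{19463443}{414}} = \left(-19565\right) \frac{414}{19463443} = - \frac{8099910}{19463443}$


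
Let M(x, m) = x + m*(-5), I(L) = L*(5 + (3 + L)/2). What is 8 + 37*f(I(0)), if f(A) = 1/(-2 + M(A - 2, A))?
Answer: -5/4 ≈ -1.2500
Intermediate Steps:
I(L) = L*(13/2 + L/2) (I(L) = L*(5 + (3 + L)*(½)) = L*(5 + (3/2 + L/2)) = L*(13/2 + L/2))
M(x, m) = x - 5*m
f(A) = 1/(-4 - 4*A) (f(A) = 1/(-2 + ((A - 2) - 5*A)) = 1/(-2 + ((-2 + A) - 5*A)) = 1/(-2 + (-2 - 4*A)) = 1/(-4 - 4*A))
8 + 37*f(I(0)) = 8 + 37*(-1/(4 + 4*((½)*0*(13 + 0)))) = 8 + 37*(-1/(4 + 4*((½)*0*13))) = 8 + 37*(-1/(4 + 4*0)) = 8 + 37*(-1/(4 + 0)) = 8 + 37*(-1/4) = 8 + 37*(-1*¼) = 8 + 37*(-¼) = 8 - 37/4 = -5/4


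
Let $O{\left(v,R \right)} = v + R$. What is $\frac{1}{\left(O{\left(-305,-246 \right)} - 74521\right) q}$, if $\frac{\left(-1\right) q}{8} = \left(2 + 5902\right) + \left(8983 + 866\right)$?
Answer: $\frac{1}{9460873728} \approx 1.057 \cdot 10^{-10}$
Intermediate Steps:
$O{\left(v,R \right)} = R + v$
$q = -126024$ ($q = - 8 \left(\left(2 + 5902\right) + \left(8983 + 866\right)\right) = - 8 \left(5904 + 9849\right) = \left(-8\right) 15753 = -126024$)
$\frac{1}{\left(O{\left(-305,-246 \right)} - 74521\right) q} = \frac{1}{\left(\left(-246 - 305\right) - 74521\right) \left(-126024\right)} = \frac{1}{-551 - 74521} \left(- \frac{1}{126024}\right) = \frac{1}{-75072} \left(- \frac{1}{126024}\right) = \left(- \frac{1}{75072}\right) \left(- \frac{1}{126024}\right) = \frac{1}{9460873728}$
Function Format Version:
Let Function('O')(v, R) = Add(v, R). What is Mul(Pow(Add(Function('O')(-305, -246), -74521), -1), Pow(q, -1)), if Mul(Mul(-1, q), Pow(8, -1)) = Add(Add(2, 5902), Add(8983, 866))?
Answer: Rational(1, 9460873728) ≈ 1.0570e-10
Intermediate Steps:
Function('O')(v, R) = Add(R, v)
q = -126024 (q = Mul(-8, Add(Add(2, 5902), Add(8983, 866))) = Mul(-8, Add(5904, 9849)) = Mul(-8, 15753) = -126024)
Mul(Pow(Add(Function('O')(-305, -246), -74521), -1), Pow(q, -1)) = Mul(Pow(Add(Add(-246, -305), -74521), -1), Pow(-126024, -1)) = Mul(Pow(Add(-551, -74521), -1), Rational(-1, 126024)) = Mul(Pow(-75072, -1), Rational(-1, 126024)) = Mul(Rational(-1, 75072), Rational(-1, 126024)) = Rational(1, 9460873728)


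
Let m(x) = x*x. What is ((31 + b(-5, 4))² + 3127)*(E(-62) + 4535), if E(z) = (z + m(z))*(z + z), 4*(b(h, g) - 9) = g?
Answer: -2232993864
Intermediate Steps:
m(x) = x²
b(h, g) = 9 + g/4
E(z) = 2*z*(z + z²) (E(z) = (z + z²)*(z + z) = (z + z²)*(2*z) = 2*z*(z + z²))
((31 + b(-5, 4))² + 3127)*(E(-62) + 4535) = ((31 + (9 + (¼)*4))² + 3127)*(2*(-62)²*(1 - 62) + 4535) = ((31 + (9 + 1))² + 3127)*(2*3844*(-61) + 4535) = ((31 + 10)² + 3127)*(-468968 + 4535) = (41² + 3127)*(-464433) = (1681 + 3127)*(-464433) = 4808*(-464433) = -2232993864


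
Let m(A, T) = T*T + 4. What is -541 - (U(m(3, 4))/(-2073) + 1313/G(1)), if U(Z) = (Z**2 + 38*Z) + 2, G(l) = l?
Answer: -3842180/2073 ≈ -1853.4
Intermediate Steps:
m(A, T) = 4 + T**2 (m(A, T) = T**2 + 4 = 4 + T**2)
U(Z) = 2 + Z**2 + 38*Z
-541 - (U(m(3, 4))/(-2073) + 1313/G(1)) = -541 - ((2 + (4 + 4**2)**2 + 38*(4 + 4**2))/(-2073) + 1313/1) = -541 - ((2 + (4 + 16)**2 + 38*(4 + 16))*(-1/2073) + 1313*1) = -541 - ((2 + 20**2 + 38*20)*(-1/2073) + 1313) = -541 - ((2 + 400 + 760)*(-1/2073) + 1313) = -541 - (1162*(-1/2073) + 1313) = -541 - (-1162/2073 + 1313) = -541 - 1*2720687/2073 = -541 - 2720687/2073 = -3842180/2073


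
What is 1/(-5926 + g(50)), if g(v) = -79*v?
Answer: -1/9876 ≈ -0.00010126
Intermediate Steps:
1/(-5926 + g(50)) = 1/(-5926 - 79*50) = 1/(-5926 - 3950) = 1/(-9876) = -1/9876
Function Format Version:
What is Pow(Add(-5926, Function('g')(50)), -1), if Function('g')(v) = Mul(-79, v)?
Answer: Rational(-1, 9876) ≈ -0.00010126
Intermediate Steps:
Pow(Add(-5926, Function('g')(50)), -1) = Pow(Add(-5926, Mul(-79, 50)), -1) = Pow(Add(-5926, -3950), -1) = Pow(-9876, -1) = Rational(-1, 9876)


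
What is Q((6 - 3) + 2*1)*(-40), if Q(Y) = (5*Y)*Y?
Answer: -5000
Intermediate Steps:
Q(Y) = 5*Y**2
Q((6 - 3) + 2*1)*(-40) = (5*((6 - 3) + 2*1)**2)*(-40) = (5*(3 + 2)**2)*(-40) = (5*5**2)*(-40) = (5*25)*(-40) = 125*(-40) = -5000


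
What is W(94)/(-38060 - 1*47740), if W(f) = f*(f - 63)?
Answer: -1457/42900 ≈ -0.033963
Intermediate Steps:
W(f) = f*(-63 + f)
W(94)/(-38060 - 1*47740) = (94*(-63 + 94))/(-38060 - 1*47740) = (94*31)/(-38060 - 47740) = 2914/(-85800) = 2914*(-1/85800) = -1457/42900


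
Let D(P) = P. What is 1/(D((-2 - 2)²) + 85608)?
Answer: 1/85624 ≈ 1.1679e-5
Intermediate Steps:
1/(D((-2 - 2)²) + 85608) = 1/((-2 - 2)² + 85608) = 1/((-4)² + 85608) = 1/(16 + 85608) = 1/85624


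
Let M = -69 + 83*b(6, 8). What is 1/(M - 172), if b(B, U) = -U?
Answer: -1/905 ≈ -0.0011050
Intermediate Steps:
M = -733 (M = -69 + 83*(-1*8) = -69 + 83*(-8) = -69 - 664 = -733)
1/(M - 172) = 1/(-733 - 172) = 1/(-905) = -1/905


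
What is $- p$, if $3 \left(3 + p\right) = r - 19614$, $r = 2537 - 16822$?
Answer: $\frac{33908}{3} \approx 11303.0$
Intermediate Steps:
$r = -14285$ ($r = 2537 - 16822 = -14285$)
$p = - \frac{33908}{3}$ ($p = -3 + \frac{-14285 - 19614}{3} = -3 + \frac{1}{3} \left(-33899\right) = -3 - \frac{33899}{3} = - \frac{33908}{3} \approx -11303.0$)
$- p = \left(-1\right) \left(- \frac{33908}{3}\right) = \frac{33908}{3}$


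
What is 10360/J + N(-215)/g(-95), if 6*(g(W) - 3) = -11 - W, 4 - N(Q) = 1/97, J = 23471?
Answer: 3738131/5529097 ≈ 0.67608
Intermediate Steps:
N(Q) = 387/97 (N(Q) = 4 - 1/97 = 387/97)
g(W) = 7/6 - W/6 (g(W) = 3 + (-11 - W)/6 = 3 + (-11/6 - W/6) = 7/6 - W/6)
10360/J + N(-215)/g(-95) = 10360/23471 + 387/(97*(7/6 - ⅙*(-95))) = 10360*(1/23471) + 387/(97*(7/6 + 95/6)) = 1480/3353 + (387/97)/17 = 1480/3353 + (387/97)*(1/17) = 1480/3353 + 387/1649 = 3738131/5529097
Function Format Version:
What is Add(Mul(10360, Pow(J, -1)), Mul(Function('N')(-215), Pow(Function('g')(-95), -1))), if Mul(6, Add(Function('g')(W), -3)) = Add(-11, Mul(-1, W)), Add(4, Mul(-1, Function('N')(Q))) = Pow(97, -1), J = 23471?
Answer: Rational(3738131, 5529097) ≈ 0.67608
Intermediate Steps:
Function('N')(Q) = Rational(387, 97) (Function('N')(Q) = Add(4, Mul(-1, Pow(97, -1))) = Add(4, Mul(-1, Rational(1, 97))) = Add(4, Rational(-1, 97)) = Rational(387, 97))
Function('g')(W) = Add(Rational(7, 6), Mul(Rational(-1, 6), W)) (Function('g')(W) = Add(3, Mul(Rational(1, 6), Add(-11, Mul(-1, W)))) = Add(3, Add(Rational(-11, 6), Mul(Rational(-1, 6), W))) = Add(Rational(7, 6), Mul(Rational(-1, 6), W)))
Add(Mul(10360, Pow(J, -1)), Mul(Function('N')(-215), Pow(Function('g')(-95), -1))) = Add(Mul(10360, Pow(23471, -1)), Mul(Rational(387, 97), Pow(Add(Rational(7, 6), Mul(Rational(-1, 6), -95)), -1))) = Add(Mul(10360, Rational(1, 23471)), Mul(Rational(387, 97), Pow(Add(Rational(7, 6), Rational(95, 6)), -1))) = Add(Rational(1480, 3353), Mul(Rational(387, 97), Pow(17, -1))) = Add(Rational(1480, 3353), Mul(Rational(387, 97), Rational(1, 17))) = Add(Rational(1480, 3353), Rational(387, 1649)) = Rational(3738131, 5529097)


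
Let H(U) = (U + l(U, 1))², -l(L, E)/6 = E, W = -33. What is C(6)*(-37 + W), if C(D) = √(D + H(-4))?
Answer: -70*√106 ≈ -720.69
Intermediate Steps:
l(L, E) = -6*E
H(U) = (-6 + U)² (H(U) = (U - 6*1)² = (U - 6)² = (-6 + U)²)
C(D) = √(100 + D) (C(D) = √(D + (-6 - 4)²) = √(D + (-10)²) = √(D + 100) = √(100 + D))
C(6)*(-37 + W) = √(100 + 6)*(-37 - 33) = √106*(-70) = -70*√106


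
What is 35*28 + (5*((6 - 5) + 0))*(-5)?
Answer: 955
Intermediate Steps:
35*28 + (5*((6 - 5) + 0))*(-5) = 980 + (5*(1 + 0))*(-5) = 980 + (5*1)*(-5) = 980 + 5*(-5) = 980 - 25 = 955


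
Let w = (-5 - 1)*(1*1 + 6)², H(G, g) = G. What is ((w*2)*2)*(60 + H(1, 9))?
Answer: -71736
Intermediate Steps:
w = -294 (w = -6*(1 + 6)² = -6*7² = -6*49 = -294)
((w*2)*2)*(60 + H(1, 9)) = (-294*2*2)*(60 + 1) = -588*2*61 = -1176*61 = -71736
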